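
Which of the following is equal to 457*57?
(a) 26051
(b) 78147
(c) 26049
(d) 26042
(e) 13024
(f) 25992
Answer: c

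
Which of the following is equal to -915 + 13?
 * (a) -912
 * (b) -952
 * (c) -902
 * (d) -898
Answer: c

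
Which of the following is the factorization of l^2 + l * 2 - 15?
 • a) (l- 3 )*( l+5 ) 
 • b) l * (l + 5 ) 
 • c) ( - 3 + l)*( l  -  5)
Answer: a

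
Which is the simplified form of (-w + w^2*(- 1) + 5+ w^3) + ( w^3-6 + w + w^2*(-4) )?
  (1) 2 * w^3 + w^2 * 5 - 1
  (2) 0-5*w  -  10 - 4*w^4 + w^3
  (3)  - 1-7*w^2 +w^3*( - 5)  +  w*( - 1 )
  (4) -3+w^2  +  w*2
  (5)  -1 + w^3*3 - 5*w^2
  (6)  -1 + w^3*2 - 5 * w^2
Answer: 6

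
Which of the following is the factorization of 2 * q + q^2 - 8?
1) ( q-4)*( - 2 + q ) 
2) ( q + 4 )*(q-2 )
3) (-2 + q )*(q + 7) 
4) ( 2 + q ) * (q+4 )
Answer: 2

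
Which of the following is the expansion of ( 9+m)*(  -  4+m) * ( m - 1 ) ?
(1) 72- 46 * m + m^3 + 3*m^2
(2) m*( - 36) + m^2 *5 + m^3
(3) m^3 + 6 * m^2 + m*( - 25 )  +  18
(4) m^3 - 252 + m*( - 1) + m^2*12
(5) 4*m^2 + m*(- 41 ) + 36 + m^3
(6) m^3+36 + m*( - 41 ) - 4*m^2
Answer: 5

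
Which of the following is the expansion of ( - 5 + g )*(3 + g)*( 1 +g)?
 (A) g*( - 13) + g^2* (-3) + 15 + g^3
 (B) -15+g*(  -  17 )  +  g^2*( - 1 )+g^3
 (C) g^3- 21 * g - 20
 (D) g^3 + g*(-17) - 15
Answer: B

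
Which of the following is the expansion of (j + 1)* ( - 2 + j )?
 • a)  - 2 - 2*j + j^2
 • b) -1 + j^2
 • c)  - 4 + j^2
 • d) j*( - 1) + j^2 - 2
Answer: d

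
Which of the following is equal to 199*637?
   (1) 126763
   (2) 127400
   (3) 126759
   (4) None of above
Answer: 1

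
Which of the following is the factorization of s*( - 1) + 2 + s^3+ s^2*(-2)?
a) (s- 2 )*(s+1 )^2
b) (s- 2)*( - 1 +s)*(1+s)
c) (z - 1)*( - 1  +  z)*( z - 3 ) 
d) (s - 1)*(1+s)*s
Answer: b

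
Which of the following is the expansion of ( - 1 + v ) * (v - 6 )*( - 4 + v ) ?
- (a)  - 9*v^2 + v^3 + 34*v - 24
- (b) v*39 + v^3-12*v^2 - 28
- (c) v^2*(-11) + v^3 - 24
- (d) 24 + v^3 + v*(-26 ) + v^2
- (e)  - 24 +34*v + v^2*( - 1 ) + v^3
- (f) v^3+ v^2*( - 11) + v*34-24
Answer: f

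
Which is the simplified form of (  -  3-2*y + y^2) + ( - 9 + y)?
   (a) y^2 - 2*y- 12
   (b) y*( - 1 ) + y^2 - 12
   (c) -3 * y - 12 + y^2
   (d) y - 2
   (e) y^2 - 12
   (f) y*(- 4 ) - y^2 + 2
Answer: b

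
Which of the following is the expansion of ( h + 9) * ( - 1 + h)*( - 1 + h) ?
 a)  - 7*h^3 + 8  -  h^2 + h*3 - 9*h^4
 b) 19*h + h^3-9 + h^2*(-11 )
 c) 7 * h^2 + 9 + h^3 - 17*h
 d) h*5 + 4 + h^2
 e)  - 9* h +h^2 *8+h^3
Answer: c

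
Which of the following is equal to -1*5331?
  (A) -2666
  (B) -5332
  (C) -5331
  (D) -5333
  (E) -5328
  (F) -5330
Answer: C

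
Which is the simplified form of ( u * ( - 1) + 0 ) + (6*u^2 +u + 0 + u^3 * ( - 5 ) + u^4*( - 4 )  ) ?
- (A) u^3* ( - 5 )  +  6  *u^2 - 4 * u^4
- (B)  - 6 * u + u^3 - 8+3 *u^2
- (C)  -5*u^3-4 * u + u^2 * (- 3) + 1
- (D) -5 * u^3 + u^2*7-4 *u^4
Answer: A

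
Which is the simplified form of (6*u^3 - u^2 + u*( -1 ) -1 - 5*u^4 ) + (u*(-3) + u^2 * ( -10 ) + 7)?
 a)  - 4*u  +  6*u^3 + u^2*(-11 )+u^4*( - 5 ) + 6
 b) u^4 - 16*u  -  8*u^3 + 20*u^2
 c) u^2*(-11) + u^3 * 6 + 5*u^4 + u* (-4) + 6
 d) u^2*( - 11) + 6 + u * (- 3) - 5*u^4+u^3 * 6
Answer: a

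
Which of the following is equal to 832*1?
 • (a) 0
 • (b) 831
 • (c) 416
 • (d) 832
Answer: d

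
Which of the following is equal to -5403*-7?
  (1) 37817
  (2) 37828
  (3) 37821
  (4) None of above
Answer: 3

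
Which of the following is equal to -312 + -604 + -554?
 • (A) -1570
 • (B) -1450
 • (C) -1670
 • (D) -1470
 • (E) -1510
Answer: D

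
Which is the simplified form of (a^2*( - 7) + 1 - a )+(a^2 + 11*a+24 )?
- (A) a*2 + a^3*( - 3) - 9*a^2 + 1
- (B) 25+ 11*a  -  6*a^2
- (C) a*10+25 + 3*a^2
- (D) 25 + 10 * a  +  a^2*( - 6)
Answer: D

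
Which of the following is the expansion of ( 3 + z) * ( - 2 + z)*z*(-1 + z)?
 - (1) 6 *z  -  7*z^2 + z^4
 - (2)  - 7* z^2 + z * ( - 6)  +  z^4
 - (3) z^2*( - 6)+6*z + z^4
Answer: 1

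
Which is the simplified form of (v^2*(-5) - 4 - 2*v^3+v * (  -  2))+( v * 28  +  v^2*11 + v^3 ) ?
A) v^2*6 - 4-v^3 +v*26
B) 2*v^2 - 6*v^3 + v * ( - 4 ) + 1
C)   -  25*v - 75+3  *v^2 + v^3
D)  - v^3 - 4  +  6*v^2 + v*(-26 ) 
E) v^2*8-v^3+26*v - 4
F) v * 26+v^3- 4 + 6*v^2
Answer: A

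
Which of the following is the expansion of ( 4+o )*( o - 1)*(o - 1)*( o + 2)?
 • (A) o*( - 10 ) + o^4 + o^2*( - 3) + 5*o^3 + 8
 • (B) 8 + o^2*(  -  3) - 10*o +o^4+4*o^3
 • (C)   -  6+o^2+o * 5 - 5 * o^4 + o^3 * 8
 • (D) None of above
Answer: B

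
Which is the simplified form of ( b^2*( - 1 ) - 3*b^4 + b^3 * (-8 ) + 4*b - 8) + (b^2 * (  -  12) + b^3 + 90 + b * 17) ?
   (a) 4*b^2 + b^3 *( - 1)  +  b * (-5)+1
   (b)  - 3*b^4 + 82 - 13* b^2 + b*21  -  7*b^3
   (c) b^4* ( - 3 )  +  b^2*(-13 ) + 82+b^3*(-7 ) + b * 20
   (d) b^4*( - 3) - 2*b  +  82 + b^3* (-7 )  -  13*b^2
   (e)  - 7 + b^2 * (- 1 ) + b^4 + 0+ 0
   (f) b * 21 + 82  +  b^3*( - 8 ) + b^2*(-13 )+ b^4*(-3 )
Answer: b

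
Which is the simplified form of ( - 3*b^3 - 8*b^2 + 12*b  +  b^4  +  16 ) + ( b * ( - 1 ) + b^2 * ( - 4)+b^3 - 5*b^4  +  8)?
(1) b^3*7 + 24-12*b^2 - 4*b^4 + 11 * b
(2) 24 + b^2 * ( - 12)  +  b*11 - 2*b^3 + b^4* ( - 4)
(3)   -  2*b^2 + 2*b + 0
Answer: 2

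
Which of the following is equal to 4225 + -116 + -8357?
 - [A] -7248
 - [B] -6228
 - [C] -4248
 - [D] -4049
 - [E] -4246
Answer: C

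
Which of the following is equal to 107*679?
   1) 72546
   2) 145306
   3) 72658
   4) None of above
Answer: 4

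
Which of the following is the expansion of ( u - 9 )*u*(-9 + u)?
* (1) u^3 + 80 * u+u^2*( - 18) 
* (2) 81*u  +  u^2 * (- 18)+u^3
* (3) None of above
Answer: 2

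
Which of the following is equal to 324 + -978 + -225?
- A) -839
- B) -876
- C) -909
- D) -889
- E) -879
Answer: E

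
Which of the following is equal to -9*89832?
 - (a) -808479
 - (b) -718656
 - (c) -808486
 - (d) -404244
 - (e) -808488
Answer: e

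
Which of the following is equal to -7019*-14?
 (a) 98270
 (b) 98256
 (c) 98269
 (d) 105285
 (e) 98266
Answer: e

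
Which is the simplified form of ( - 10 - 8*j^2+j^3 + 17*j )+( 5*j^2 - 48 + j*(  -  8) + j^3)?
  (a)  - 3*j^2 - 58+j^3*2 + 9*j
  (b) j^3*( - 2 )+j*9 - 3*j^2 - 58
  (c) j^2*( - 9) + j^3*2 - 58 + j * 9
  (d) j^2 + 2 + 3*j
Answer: a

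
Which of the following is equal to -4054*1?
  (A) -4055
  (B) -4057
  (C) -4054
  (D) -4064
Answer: C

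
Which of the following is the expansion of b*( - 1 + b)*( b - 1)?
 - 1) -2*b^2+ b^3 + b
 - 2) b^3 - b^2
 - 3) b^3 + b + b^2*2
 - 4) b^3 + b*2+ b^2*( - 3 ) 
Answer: 1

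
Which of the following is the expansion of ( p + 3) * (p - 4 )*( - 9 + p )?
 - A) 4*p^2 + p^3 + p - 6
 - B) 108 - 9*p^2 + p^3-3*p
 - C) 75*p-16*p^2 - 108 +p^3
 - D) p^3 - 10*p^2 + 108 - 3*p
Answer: D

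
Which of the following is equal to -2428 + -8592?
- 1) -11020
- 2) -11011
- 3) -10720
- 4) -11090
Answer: 1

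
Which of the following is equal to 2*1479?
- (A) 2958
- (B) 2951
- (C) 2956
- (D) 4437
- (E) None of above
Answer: A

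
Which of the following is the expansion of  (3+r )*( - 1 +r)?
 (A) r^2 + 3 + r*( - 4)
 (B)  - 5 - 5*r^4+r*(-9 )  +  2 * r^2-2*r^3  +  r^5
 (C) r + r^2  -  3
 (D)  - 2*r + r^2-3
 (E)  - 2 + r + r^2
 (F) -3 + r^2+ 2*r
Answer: F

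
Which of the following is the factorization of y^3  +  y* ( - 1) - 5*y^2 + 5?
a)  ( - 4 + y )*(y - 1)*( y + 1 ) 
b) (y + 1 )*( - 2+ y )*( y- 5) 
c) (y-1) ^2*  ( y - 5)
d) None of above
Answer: d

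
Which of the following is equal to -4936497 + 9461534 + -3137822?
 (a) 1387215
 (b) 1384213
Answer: a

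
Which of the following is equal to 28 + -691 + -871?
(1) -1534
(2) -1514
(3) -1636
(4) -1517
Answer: 1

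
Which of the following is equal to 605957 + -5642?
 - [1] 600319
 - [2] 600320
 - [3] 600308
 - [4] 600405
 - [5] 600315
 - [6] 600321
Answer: 5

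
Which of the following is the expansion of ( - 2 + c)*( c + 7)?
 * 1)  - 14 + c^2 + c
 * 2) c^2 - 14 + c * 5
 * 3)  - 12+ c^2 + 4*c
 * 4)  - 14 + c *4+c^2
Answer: 2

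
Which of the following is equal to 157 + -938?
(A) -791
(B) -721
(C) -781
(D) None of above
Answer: C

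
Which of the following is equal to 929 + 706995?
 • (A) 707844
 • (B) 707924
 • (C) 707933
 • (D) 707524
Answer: B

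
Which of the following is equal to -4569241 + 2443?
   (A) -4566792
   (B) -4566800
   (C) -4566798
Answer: C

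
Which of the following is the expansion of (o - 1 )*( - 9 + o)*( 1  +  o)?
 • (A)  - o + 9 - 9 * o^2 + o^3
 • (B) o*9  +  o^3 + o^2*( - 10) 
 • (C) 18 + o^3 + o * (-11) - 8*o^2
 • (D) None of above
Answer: A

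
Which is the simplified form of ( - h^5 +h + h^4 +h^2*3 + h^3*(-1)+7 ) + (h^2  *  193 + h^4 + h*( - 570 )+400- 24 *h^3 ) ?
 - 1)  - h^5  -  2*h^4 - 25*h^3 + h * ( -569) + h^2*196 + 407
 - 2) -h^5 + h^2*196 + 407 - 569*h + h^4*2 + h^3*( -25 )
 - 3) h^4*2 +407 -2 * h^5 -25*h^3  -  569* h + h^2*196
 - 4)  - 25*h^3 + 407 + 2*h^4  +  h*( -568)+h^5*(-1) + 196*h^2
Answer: 2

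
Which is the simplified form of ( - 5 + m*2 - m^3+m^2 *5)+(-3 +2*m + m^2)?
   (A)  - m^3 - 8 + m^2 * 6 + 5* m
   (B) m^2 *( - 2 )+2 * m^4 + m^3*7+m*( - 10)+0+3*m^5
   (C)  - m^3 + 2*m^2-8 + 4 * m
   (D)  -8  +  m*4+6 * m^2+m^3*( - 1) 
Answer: D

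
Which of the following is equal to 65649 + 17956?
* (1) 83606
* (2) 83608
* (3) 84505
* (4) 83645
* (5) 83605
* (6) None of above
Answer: 5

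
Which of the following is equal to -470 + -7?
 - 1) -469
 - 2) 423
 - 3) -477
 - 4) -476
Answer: 3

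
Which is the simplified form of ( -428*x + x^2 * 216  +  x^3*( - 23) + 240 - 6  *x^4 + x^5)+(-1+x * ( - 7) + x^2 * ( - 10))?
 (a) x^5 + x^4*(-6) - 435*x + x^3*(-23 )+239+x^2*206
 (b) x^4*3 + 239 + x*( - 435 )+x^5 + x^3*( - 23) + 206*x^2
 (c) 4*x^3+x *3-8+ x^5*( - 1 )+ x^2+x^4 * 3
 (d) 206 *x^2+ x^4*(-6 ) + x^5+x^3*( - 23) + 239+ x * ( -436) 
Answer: a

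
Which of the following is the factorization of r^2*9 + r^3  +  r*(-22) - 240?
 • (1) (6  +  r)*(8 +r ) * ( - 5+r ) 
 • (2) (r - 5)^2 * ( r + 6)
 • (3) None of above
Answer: 1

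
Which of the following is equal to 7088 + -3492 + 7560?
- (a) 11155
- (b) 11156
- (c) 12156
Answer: b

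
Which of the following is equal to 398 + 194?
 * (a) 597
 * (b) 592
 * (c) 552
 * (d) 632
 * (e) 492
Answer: b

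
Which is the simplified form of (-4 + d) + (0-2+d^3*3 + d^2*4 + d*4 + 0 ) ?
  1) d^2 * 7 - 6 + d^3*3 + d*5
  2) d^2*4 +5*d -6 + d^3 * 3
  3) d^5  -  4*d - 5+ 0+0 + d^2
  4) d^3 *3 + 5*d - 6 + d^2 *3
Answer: 2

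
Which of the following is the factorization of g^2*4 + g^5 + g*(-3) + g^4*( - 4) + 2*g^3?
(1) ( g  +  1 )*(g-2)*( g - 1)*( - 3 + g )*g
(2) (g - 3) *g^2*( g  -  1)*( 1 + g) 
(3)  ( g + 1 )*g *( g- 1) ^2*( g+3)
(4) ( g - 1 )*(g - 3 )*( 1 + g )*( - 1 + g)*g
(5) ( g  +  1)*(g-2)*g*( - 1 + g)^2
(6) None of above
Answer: 4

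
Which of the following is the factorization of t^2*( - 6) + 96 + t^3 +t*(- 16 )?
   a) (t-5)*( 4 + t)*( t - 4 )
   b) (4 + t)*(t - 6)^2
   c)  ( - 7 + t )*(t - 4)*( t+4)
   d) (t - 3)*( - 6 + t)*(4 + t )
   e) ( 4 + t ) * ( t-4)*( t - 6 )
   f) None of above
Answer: e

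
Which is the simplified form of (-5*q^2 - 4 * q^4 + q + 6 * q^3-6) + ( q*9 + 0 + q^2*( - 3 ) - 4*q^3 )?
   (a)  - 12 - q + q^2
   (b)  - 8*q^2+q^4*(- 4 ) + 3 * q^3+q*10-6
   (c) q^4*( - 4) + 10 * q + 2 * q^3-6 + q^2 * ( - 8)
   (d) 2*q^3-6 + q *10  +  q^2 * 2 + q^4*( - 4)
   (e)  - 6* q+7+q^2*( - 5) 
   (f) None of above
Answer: c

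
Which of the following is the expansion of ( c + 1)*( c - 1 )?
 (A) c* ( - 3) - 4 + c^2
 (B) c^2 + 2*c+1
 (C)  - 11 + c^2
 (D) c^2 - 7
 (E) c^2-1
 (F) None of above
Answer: E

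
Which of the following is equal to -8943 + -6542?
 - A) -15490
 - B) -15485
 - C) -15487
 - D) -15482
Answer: B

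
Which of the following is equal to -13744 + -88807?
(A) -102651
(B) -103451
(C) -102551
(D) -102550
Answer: C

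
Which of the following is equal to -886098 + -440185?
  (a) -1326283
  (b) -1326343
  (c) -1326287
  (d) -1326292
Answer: a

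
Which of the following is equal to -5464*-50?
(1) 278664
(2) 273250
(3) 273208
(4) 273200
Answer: 4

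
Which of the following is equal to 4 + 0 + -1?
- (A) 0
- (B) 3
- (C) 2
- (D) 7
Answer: B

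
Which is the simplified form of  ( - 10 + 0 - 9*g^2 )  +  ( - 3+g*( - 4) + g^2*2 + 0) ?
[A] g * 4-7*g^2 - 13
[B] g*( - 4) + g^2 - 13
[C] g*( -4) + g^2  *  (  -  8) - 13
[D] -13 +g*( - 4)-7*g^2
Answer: D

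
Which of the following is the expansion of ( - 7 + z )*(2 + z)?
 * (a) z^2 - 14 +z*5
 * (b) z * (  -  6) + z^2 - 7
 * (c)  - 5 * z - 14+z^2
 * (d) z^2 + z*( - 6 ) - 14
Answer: c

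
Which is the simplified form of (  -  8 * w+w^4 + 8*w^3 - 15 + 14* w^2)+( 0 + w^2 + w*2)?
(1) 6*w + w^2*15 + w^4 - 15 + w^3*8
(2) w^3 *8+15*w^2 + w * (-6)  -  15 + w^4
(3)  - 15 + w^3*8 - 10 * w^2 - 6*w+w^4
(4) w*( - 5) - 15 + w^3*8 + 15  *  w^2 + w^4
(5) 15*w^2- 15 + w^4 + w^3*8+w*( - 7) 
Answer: 2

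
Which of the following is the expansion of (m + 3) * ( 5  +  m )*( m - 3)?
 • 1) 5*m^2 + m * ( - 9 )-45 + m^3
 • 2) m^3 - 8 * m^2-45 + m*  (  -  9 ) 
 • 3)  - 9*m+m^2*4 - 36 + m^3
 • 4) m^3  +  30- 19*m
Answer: 1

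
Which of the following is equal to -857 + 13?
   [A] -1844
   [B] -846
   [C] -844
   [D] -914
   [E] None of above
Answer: C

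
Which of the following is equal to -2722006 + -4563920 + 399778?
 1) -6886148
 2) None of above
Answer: 1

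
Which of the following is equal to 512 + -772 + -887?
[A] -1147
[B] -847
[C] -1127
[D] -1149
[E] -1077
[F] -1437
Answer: A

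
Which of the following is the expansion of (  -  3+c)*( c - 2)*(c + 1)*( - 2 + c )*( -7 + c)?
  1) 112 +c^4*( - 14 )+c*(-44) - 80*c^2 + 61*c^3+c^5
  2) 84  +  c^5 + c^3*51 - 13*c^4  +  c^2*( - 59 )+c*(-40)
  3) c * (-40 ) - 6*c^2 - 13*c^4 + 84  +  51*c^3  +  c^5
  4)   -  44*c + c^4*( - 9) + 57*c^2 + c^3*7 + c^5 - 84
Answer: 2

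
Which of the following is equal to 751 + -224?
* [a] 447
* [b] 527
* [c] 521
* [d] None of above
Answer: b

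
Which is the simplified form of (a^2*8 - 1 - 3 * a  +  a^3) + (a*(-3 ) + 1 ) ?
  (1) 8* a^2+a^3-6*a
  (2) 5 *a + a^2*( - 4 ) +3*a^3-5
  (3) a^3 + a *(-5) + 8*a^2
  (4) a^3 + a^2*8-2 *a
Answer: 1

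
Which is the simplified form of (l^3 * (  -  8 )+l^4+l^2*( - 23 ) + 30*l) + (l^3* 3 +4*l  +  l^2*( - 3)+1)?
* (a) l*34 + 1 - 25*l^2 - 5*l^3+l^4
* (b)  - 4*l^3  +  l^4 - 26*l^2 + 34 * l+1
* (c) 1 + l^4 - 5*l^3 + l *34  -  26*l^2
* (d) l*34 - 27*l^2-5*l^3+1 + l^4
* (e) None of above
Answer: c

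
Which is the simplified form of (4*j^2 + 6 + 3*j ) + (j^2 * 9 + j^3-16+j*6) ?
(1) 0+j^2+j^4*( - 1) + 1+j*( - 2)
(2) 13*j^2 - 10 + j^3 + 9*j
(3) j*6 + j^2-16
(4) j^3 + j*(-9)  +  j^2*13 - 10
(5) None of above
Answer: 2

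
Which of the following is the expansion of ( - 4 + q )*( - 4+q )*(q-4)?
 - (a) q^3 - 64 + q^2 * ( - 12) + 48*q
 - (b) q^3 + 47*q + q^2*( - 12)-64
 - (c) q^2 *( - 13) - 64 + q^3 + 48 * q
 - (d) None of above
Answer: a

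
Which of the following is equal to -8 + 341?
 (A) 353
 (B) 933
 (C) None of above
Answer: C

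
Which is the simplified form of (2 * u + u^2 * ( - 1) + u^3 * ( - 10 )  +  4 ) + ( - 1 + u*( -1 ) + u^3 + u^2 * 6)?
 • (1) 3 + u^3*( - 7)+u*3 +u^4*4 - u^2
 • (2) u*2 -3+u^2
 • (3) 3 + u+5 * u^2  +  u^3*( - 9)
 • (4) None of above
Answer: 3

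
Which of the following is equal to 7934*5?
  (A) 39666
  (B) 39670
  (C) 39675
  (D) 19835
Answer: B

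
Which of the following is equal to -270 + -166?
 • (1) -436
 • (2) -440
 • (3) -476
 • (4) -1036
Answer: 1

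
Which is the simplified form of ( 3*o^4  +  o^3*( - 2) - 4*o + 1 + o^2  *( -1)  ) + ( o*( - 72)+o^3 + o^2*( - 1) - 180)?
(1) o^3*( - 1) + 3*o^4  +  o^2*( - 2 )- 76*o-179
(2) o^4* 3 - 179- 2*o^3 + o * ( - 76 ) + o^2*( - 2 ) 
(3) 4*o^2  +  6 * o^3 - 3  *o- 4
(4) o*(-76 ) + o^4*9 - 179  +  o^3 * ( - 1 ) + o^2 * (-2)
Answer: 1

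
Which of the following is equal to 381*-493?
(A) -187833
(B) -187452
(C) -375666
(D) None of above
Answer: A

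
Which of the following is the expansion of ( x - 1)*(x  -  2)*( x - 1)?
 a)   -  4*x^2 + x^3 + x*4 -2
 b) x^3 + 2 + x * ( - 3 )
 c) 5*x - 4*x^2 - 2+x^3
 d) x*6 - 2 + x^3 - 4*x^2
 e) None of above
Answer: c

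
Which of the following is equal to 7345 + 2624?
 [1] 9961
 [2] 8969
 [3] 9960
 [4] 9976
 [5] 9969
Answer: 5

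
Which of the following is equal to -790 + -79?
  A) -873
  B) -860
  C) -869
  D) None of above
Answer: C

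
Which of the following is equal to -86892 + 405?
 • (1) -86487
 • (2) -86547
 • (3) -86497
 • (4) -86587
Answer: 1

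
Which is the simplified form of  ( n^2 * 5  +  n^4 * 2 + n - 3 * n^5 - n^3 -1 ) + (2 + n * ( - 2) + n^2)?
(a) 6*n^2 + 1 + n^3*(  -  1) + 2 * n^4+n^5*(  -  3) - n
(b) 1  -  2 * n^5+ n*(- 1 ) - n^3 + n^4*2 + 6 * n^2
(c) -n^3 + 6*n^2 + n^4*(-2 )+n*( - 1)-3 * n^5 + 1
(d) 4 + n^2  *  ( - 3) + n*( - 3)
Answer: a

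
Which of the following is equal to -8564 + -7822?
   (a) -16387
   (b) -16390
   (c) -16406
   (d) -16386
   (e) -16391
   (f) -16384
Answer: d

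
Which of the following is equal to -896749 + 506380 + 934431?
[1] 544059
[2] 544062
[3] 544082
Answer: 2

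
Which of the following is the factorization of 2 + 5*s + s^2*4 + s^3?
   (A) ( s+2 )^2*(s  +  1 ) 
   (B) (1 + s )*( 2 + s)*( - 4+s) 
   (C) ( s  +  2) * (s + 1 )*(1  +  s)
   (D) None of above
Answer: C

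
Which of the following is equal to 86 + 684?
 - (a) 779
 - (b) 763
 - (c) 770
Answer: c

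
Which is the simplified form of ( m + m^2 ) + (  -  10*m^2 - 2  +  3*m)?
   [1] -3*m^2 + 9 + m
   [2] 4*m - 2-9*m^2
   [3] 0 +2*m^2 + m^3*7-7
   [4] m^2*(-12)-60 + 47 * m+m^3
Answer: 2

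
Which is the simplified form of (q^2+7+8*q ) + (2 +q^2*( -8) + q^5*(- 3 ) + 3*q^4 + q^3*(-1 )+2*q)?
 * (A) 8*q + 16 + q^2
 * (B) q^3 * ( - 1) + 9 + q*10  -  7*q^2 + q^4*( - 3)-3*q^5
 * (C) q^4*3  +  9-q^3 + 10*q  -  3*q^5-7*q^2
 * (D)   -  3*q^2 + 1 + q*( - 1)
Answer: C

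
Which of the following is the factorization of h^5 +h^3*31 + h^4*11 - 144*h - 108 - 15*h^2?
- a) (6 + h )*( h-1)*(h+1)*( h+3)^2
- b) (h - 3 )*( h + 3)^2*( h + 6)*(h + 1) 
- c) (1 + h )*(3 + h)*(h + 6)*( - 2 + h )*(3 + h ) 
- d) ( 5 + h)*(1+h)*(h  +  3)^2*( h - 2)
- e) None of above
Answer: c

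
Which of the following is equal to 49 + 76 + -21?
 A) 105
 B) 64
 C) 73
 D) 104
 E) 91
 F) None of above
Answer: D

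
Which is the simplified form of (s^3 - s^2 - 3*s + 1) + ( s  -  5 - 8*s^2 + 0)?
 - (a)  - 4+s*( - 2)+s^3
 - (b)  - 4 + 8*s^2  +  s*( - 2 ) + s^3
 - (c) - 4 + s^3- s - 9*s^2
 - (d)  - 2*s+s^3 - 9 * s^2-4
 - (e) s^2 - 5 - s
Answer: d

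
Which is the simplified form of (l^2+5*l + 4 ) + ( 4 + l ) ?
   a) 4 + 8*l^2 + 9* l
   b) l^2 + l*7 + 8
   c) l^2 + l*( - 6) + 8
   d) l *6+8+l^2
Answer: d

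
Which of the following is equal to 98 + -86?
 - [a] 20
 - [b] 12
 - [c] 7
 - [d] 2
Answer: b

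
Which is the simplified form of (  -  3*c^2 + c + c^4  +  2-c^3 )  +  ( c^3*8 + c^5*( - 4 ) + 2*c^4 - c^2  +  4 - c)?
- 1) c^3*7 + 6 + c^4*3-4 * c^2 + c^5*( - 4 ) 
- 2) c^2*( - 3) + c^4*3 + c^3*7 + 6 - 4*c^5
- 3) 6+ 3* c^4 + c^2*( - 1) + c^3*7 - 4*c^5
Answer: 1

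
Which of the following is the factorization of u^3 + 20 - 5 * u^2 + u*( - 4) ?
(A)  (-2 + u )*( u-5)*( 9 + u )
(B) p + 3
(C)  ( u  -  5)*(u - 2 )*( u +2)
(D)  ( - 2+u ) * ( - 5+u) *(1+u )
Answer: C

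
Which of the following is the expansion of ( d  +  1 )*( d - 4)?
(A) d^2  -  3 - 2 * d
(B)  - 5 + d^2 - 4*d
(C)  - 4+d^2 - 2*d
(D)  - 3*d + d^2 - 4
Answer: D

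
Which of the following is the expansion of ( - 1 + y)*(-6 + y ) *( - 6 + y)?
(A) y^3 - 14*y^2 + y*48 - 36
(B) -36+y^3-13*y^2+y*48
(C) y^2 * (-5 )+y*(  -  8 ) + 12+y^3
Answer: B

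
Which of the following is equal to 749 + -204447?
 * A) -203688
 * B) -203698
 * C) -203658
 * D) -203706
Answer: B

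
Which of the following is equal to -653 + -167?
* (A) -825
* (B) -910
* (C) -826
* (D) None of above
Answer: D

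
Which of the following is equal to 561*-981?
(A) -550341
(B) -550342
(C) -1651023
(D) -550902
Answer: A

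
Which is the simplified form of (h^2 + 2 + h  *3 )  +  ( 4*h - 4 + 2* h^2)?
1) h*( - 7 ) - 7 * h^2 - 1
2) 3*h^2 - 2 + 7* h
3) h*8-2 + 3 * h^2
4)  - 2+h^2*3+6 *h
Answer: 2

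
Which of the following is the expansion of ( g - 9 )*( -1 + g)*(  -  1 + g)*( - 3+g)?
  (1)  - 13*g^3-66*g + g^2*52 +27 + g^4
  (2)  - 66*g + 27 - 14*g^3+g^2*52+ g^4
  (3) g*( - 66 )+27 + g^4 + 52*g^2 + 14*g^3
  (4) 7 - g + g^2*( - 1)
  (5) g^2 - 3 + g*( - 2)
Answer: 2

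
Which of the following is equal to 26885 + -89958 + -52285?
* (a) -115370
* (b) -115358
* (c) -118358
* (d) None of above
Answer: b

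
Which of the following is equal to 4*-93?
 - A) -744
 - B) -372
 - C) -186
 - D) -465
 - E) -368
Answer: B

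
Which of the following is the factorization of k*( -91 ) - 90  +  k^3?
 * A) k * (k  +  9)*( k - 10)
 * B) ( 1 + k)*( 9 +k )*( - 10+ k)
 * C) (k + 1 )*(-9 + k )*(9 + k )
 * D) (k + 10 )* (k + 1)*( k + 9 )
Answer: B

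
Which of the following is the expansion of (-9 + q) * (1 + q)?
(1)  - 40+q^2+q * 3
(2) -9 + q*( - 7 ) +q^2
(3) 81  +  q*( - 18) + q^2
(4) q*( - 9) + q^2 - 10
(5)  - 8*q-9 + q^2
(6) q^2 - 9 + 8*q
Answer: 5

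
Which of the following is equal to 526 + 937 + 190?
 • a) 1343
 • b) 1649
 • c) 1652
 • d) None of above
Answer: d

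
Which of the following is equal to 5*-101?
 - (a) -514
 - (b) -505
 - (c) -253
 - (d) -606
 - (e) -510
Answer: b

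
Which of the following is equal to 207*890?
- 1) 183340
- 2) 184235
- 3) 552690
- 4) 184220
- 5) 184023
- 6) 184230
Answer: 6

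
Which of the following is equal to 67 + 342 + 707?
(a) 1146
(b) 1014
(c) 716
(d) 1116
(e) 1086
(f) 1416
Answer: d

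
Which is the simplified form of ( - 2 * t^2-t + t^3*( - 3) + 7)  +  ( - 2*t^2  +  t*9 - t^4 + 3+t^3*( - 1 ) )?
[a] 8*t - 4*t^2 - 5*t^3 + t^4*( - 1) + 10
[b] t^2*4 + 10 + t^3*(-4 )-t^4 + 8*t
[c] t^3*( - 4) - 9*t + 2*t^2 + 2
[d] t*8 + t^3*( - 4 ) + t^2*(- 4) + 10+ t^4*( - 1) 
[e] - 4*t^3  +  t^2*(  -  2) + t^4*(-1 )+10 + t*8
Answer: d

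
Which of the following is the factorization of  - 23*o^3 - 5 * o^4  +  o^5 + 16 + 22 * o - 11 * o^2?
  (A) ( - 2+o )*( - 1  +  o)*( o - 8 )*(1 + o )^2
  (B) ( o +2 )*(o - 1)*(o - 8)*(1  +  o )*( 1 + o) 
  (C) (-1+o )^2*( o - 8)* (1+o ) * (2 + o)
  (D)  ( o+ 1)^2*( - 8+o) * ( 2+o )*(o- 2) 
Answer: B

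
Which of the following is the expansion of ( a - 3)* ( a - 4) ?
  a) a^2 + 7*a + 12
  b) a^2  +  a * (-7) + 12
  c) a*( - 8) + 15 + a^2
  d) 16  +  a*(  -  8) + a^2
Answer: b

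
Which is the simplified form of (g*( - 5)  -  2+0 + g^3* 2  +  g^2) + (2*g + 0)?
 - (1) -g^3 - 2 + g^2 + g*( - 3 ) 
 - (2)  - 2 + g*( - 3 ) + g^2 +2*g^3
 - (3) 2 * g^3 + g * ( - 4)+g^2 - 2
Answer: 2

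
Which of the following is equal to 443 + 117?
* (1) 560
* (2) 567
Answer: 1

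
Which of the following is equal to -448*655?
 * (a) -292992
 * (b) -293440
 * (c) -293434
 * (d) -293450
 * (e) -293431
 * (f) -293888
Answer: b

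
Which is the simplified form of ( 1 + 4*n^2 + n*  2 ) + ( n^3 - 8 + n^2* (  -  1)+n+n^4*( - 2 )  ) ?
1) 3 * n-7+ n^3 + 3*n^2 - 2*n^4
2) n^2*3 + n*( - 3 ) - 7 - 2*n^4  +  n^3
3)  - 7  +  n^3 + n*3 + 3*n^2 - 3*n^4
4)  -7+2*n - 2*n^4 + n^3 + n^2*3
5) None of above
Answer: 1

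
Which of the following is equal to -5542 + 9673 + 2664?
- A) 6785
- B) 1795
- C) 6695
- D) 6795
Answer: D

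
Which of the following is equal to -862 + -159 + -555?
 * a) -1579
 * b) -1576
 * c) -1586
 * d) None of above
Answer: b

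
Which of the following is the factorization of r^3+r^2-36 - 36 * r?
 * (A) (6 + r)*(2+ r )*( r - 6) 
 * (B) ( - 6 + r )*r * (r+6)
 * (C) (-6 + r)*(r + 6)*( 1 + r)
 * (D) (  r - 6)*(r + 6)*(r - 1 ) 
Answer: C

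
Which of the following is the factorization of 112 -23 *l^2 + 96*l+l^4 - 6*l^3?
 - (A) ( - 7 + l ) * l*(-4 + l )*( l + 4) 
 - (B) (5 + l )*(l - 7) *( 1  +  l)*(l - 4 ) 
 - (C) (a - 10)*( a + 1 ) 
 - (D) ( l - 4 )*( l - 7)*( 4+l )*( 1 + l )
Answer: D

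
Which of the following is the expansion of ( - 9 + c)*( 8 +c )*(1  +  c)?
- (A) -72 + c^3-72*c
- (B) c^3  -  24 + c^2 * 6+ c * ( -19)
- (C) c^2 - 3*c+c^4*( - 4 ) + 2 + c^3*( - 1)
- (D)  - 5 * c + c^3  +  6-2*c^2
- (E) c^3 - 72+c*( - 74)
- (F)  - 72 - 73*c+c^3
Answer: F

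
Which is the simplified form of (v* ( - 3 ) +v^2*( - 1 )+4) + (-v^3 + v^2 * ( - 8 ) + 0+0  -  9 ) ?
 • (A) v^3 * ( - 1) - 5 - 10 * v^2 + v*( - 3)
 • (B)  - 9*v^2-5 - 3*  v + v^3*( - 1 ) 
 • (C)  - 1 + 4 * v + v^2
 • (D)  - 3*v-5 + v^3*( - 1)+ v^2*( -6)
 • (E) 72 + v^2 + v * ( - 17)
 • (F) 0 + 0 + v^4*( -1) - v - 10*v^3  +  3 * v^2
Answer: B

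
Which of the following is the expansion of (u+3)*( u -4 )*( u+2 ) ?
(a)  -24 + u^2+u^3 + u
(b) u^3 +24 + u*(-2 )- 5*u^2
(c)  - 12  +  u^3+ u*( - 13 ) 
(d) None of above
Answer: d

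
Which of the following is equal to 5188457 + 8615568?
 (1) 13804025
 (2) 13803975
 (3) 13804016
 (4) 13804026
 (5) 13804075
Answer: 1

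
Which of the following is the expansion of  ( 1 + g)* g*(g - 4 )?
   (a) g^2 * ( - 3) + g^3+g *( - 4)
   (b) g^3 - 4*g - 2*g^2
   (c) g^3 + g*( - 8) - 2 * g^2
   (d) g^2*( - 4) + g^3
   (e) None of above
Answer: a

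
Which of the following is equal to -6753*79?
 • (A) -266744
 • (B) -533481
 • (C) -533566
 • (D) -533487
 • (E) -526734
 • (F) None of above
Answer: D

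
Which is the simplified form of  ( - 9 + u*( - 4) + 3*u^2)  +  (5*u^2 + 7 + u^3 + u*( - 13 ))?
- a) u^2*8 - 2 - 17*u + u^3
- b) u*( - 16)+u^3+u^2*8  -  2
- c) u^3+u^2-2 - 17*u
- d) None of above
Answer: a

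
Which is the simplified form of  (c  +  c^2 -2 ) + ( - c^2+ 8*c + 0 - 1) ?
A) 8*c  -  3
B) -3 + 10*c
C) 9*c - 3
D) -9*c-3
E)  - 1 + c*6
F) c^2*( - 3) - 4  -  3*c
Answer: C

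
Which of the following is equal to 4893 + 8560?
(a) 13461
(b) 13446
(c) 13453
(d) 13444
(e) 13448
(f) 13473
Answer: c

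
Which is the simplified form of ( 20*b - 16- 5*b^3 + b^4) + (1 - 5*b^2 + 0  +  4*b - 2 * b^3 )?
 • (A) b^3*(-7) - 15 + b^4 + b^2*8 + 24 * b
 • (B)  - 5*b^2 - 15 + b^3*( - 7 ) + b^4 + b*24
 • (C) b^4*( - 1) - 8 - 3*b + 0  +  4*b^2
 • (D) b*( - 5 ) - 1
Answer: B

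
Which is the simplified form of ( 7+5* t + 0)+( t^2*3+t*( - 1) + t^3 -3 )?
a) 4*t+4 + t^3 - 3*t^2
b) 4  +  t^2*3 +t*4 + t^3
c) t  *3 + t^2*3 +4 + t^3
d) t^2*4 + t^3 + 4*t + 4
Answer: b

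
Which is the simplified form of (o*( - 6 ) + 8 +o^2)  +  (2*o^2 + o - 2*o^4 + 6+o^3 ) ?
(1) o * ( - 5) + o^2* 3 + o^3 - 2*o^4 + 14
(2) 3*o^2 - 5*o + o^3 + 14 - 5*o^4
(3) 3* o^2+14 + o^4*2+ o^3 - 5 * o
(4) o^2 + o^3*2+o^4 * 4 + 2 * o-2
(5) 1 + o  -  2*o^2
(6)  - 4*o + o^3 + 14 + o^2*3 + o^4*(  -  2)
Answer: 1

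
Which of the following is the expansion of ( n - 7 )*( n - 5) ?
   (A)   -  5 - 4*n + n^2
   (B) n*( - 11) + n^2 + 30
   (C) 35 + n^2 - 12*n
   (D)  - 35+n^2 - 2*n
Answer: C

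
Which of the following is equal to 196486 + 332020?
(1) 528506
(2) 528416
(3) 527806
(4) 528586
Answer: 1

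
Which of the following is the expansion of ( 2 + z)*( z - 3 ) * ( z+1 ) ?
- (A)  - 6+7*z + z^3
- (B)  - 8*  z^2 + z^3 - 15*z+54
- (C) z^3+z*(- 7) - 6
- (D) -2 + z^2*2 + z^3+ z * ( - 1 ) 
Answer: C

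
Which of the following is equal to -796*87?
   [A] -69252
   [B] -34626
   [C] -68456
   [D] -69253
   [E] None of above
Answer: A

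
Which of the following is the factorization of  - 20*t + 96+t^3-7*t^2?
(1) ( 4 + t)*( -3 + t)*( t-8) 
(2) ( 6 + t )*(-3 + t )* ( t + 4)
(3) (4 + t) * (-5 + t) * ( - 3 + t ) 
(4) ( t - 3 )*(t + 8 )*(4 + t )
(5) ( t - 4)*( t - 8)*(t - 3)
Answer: 1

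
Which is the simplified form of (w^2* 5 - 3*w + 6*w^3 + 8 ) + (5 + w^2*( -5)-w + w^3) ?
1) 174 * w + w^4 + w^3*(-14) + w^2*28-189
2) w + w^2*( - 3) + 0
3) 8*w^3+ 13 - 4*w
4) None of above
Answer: 4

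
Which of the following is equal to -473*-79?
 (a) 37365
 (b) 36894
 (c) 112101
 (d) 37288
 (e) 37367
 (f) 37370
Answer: e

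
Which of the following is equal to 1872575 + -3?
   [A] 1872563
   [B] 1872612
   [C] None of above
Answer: C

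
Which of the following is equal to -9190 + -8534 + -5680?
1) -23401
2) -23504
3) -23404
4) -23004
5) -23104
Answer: 3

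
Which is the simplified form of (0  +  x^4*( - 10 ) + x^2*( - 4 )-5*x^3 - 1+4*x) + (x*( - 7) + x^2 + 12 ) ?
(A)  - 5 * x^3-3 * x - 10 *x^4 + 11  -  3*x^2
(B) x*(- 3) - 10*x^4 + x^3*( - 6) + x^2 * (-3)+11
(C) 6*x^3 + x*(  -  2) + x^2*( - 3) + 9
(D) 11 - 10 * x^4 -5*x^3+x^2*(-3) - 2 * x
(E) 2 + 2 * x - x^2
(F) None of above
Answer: A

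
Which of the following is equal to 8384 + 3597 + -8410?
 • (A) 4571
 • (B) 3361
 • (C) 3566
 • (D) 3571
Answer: D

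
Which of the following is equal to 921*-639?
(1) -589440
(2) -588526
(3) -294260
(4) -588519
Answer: 4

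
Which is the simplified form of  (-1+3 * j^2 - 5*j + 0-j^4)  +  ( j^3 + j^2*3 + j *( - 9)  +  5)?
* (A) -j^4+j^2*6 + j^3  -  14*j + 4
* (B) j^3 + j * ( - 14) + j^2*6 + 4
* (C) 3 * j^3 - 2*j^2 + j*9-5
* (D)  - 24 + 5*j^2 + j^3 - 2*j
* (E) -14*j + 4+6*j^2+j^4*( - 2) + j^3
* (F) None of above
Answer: A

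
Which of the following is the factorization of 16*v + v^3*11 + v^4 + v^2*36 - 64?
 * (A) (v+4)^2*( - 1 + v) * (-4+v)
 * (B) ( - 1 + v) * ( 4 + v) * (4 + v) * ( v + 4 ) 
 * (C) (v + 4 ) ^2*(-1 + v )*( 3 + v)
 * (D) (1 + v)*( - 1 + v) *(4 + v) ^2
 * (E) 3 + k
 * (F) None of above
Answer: B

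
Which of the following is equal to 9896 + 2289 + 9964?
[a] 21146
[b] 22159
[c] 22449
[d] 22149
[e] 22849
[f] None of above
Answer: d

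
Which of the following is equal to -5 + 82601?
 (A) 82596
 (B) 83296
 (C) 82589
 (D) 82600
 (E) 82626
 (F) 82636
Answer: A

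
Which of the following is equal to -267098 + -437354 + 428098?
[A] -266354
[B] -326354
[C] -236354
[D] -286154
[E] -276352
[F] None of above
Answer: F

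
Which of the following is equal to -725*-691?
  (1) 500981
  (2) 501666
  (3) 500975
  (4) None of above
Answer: 3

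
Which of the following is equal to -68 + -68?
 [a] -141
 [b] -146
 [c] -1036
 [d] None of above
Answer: d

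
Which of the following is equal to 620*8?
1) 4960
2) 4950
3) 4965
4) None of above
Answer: 1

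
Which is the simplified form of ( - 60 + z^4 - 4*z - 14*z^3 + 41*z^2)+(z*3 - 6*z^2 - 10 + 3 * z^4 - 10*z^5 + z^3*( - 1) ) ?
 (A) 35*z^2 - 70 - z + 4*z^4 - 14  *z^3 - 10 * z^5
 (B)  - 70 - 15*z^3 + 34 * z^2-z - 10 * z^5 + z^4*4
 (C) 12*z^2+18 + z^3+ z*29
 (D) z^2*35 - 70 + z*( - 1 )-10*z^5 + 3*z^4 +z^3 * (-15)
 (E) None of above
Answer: E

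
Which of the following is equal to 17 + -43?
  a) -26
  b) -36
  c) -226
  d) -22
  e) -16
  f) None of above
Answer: a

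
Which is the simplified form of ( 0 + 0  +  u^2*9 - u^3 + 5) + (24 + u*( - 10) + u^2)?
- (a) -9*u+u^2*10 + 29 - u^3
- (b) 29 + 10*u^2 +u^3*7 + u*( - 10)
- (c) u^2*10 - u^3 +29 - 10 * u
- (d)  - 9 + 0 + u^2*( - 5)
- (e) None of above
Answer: c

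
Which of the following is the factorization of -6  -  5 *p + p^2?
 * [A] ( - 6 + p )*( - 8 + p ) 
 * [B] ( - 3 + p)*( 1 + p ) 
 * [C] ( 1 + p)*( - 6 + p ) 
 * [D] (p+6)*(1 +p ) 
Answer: C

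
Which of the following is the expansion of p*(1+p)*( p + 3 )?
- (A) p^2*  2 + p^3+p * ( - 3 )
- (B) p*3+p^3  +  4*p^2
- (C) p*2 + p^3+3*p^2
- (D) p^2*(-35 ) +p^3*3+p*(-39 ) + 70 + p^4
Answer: B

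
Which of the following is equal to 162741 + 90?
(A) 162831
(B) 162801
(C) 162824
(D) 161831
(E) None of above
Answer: A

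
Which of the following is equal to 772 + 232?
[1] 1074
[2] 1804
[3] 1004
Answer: 3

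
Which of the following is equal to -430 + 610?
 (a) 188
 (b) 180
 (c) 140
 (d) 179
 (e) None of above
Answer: b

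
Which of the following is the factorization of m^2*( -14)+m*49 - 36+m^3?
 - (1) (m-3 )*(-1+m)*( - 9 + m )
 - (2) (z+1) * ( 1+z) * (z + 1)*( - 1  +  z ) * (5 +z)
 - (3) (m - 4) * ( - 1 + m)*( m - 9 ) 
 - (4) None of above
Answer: 3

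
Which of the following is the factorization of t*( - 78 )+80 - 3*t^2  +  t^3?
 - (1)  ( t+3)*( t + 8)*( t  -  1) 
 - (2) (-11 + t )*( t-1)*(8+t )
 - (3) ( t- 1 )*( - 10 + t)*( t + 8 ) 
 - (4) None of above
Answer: 3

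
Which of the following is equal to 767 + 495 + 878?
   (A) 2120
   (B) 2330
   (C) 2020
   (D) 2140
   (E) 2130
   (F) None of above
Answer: D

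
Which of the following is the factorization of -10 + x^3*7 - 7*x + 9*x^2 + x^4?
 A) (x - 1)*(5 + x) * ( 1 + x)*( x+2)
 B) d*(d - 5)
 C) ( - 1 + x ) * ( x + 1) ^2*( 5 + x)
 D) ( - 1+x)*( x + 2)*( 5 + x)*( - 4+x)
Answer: A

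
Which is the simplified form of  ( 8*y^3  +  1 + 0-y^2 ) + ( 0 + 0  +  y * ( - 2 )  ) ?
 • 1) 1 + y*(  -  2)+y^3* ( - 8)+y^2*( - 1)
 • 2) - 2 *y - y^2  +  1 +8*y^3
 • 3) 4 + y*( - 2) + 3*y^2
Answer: 2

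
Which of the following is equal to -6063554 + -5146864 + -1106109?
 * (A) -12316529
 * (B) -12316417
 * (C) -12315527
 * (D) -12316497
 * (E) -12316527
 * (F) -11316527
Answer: E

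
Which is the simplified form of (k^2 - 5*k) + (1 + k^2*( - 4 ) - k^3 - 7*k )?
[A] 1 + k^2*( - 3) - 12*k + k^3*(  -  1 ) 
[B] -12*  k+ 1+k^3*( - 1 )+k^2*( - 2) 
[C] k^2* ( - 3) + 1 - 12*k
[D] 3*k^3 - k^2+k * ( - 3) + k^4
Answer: A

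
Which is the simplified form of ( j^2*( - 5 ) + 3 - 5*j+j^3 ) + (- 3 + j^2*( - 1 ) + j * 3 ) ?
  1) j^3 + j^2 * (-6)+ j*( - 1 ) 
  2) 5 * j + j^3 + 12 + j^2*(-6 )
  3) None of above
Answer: 3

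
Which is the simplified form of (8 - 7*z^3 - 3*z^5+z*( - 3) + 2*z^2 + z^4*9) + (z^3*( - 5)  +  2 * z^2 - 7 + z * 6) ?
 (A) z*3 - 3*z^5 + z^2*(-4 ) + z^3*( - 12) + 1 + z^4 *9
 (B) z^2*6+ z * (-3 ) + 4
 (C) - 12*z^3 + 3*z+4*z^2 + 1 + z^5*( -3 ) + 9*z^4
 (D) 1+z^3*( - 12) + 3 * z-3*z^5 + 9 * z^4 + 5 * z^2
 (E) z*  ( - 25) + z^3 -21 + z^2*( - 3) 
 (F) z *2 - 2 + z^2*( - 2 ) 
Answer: C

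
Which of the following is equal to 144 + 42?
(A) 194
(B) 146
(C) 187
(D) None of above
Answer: D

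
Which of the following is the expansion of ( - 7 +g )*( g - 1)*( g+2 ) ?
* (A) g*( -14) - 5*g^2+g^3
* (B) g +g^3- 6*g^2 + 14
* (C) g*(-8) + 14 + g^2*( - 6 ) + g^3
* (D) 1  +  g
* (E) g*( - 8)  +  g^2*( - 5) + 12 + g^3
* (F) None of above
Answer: F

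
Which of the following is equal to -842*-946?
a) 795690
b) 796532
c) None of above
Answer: b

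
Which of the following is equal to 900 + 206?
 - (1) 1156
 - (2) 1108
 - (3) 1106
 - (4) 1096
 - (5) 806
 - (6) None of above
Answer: 3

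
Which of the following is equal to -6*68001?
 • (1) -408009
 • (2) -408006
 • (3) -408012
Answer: 2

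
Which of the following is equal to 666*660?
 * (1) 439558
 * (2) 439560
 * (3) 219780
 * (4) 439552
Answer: 2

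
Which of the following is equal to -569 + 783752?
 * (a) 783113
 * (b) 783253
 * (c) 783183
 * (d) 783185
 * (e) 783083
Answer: c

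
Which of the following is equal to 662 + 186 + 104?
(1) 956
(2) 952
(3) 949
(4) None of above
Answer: 2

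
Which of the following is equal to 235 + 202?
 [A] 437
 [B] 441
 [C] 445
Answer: A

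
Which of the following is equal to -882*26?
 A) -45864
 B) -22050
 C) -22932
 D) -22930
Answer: C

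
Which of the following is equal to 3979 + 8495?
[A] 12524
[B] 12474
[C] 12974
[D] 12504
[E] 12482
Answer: B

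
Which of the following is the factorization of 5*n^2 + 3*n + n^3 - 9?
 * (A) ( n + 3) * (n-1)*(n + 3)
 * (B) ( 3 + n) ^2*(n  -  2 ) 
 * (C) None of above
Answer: A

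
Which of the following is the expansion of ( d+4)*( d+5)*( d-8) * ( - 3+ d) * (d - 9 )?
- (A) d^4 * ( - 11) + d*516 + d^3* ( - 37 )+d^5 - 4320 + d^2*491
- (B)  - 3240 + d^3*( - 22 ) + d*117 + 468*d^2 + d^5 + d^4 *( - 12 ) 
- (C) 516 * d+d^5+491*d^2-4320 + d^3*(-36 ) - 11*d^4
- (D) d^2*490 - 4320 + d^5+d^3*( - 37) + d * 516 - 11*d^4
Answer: A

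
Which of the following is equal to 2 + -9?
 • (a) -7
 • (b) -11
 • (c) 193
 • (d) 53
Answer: a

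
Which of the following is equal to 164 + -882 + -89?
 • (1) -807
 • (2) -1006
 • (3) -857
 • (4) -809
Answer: 1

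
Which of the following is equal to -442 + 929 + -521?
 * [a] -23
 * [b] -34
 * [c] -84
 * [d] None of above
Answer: b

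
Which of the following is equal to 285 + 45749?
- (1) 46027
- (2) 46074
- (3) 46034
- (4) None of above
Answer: 3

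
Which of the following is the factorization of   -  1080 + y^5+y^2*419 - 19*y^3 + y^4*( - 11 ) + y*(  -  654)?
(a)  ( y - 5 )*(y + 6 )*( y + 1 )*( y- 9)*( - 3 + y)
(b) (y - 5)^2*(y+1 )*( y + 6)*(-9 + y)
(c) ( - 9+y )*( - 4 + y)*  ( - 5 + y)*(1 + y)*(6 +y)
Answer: c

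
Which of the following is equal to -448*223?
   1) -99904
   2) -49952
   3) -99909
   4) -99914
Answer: 1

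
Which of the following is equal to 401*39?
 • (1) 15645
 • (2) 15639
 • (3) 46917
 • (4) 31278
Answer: 2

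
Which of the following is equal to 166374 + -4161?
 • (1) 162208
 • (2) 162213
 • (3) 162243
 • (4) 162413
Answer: 2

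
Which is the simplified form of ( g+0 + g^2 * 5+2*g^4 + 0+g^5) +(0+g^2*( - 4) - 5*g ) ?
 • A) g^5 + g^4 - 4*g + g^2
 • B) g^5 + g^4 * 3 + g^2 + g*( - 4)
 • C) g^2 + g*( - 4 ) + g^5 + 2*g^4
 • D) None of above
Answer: C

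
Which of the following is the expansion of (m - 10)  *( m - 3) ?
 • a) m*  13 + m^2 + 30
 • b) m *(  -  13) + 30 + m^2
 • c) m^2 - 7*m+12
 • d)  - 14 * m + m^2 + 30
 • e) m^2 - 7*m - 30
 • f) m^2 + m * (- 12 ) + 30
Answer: b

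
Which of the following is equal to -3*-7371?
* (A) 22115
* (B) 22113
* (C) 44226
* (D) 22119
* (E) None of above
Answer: B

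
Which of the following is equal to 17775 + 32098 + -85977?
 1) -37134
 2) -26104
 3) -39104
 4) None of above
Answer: 4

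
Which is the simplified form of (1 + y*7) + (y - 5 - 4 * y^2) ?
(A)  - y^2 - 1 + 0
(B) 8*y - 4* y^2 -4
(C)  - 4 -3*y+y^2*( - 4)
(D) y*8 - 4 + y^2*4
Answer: B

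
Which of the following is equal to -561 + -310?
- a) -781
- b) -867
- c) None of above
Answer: c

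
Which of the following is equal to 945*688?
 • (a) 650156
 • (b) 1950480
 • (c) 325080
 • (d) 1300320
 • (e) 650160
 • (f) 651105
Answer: e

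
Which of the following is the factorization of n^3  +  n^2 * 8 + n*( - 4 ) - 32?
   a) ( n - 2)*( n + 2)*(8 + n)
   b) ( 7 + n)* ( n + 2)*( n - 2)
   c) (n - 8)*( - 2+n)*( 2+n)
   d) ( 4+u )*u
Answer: a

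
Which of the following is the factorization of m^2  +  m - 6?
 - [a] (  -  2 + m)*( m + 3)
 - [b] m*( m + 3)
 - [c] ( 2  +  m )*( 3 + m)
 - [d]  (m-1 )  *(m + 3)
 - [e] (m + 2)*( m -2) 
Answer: a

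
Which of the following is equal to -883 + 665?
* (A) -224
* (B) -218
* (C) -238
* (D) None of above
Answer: B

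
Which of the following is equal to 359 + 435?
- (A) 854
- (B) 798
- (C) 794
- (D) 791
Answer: C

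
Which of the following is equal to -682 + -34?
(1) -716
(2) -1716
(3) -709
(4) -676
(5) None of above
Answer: 1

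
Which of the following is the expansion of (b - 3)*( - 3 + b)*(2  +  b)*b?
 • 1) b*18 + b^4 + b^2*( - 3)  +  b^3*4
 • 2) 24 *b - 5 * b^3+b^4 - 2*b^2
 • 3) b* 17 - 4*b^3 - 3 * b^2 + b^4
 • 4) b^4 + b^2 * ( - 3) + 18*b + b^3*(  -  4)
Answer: 4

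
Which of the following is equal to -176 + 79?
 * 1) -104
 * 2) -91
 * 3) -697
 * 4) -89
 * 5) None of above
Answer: 5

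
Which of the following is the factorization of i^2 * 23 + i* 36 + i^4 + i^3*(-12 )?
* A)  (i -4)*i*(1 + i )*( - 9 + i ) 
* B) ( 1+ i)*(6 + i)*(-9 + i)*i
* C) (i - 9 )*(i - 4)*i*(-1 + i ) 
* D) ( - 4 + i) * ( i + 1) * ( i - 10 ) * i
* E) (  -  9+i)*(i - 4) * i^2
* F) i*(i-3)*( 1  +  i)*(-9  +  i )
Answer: A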